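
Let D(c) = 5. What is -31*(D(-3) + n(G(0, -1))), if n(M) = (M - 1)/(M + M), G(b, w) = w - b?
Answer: -186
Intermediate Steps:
n(M) = (-1 + M)/(2*M) (n(M) = (-1 + M)/((2*M)) = (-1 + M)*(1/(2*M)) = (-1 + M)/(2*M))
-31*(D(-3) + n(G(0, -1))) = -31*(5 + (-1 + (-1 - 1*0))/(2*(-1 - 1*0))) = -31*(5 + (-1 + (-1 + 0))/(2*(-1 + 0))) = -31*(5 + (½)*(-1 - 1)/(-1)) = -31*(5 + (½)*(-1)*(-2)) = -31*(5 + 1) = -31*6 = -186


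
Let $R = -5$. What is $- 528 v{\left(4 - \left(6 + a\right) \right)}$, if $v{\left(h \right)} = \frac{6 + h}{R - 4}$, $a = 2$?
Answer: $\frac{352}{3} \approx 117.33$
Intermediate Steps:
$v{\left(h \right)} = - \frac{2}{3} - \frac{h}{9}$ ($v{\left(h \right)} = \frac{6 + h}{-5 - 4} = \frac{6 + h}{-9} = \left(6 + h\right) \left(- \frac{1}{9}\right) = - \frac{2}{3} - \frac{h}{9}$)
$- 528 v{\left(4 - \left(6 + a\right) \right)} = - 528 \left(- \frac{2}{3} - \frac{4 - \left(6 + 2\right)}{9}\right) = - 528 \left(- \frac{2}{3} - \frac{4 - 8}{9}\right) = - 528 \left(- \frac{2}{3} - - \frac{4}{9}\right) = - 528 \left(- \frac{2}{3} + \frac{4}{9}\right) = \left(-528\right) \left(- \frac{2}{9}\right) = \frac{352}{3}$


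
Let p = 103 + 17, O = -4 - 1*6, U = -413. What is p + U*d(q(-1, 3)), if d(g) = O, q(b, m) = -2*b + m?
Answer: 4250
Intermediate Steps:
q(b, m) = m - 2*b
O = -10 (O = -4 - 6 = -10)
d(g) = -10
p = 120
p + U*d(q(-1, 3)) = 120 - 413*(-10) = 120 + 4130 = 4250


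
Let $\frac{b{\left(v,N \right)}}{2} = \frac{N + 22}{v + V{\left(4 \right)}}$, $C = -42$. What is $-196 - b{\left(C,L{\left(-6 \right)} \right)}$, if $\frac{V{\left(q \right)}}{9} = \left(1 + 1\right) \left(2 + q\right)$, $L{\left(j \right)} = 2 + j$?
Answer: $- \frac{2162}{11} \approx -196.55$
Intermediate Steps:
$V{\left(q \right)} = 36 + 18 q$ ($V{\left(q \right)} = 9 \left(1 + 1\right) \left(2 + q\right) = 9 \cdot 2 \left(2 + q\right) = 9 \left(4 + 2 q\right) = 36 + 18 q$)
$b{\left(v,N \right)} = \frac{2 \left(22 + N\right)}{108 + v}$ ($b{\left(v,N \right)} = 2 \frac{N + 22}{v + \left(36 + 18 \cdot 4\right)} = 2 \frac{22 + N}{v + \left(36 + 72\right)} = 2 \frac{22 + N}{v + 108} = 2 \frac{22 + N}{108 + v} = \frac{2 \left(22 + N\right)}{108 + v}$)
$-196 - b{\left(C,L{\left(-6 \right)} \right)} = -196 - \frac{2 \left(22 + \left(2 - 6\right)\right)}{108 - 42} = -196 - \frac{2 \left(22 - 4\right)}{66} = -196 - 2 \cdot \frac{1}{66} \cdot 18 = -196 - \frac{6}{11} = - \frac{2162}{11}$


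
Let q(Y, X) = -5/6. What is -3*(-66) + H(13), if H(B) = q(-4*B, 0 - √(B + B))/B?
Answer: 15439/78 ≈ 197.94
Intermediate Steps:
q(Y, X) = -⅚ (q(Y, X) = -5*⅙ = -⅚)
H(B) = -5/(6*B)
-3*(-66) + H(13) = -3*(-66) - ⅚/13 = 198 - ⅚*1/13 = 198 - 5/78 = 15439/78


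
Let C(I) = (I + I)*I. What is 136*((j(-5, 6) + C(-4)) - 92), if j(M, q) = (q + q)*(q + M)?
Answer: -6528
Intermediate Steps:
C(I) = 2*I**2 (C(I) = (2*I)*I = 2*I**2)
j(M, q) = 2*q*(M + q) (j(M, q) = (2*q)*(M + q) = 2*q*(M + q))
136*((j(-5, 6) + C(-4)) - 92) = 136*((2*6*(-5 + 6) + 2*(-4)**2) - 92) = 136*((2*6*1 + 2*16) - 92) = 136*((12 + 32) - 92) = 136*(44 - 92) = 136*(-48) = -6528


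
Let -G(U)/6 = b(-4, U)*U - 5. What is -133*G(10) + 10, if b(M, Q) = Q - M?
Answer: 107740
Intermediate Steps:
G(U) = 30 - 6*U*(4 + U) (G(U) = -6*((U - 1*(-4))*U - 5) = -6*((U + 4)*U - 5) = -6*((4 + U)*U - 5) = -6*(U*(4 + U) - 5) = -6*(-5 + U*(4 + U)) = 30 - 6*U*(4 + U))
-133*G(10) + 10 = -133*(30 - 6*10*(4 + 10)) + 10 = -133*(30 - 6*10*14) + 10 = -133*(30 - 840) + 10 = -133*(-810) + 10 = 107730 + 10 = 107740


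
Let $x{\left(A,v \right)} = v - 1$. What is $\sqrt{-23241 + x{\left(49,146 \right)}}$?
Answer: $2 i \sqrt{5774} \approx 151.97 i$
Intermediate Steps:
$x{\left(A,v \right)} = -1 + v$ ($x{\left(A,v \right)} = v - 1 = -1 + v$)
$\sqrt{-23241 + x{\left(49,146 \right)}} = \sqrt{-23241 + \left(-1 + 146\right)} = \sqrt{-23241 + 145} = \sqrt{-23096} = 2 i \sqrt{5774}$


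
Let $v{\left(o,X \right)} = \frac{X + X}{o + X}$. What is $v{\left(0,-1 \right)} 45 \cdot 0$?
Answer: $0$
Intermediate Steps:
$v{\left(o,X \right)} = \frac{2 X}{X + o}$
$v{\left(0,-1 \right)} 45 \cdot 0 = 2 \left(-1\right) \frac{1}{-1 + 0} \cdot 45 \cdot 0 = 2 \left(-1\right) \frac{1}{-1} \cdot 45 \cdot 0 = 2 \left(-1\right) \left(-1\right) 45 \cdot 0 = 2 \cdot 45 \cdot 0 = 90 \cdot 0 = 0$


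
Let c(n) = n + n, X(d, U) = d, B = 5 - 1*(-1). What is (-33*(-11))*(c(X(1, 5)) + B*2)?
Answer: 5082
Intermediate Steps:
B = 6 (B = 5 + 1 = 6)
c(n) = 2*n
(-33*(-11))*(c(X(1, 5)) + B*2) = (-33*(-11))*(2*1 + 6*2) = 363*(2 + 12) = 363*14 = 5082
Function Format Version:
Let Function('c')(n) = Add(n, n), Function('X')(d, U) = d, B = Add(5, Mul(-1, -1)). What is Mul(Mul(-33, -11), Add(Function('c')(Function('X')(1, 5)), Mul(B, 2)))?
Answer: 5082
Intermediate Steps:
B = 6 (B = Add(5, 1) = 6)
Function('c')(n) = Mul(2, n)
Mul(Mul(-33, -11), Add(Function('c')(Function('X')(1, 5)), Mul(B, 2))) = Mul(Mul(-33, -11), Add(Mul(2, 1), Mul(6, 2))) = Mul(363, Add(2, 12)) = Mul(363, 14) = 5082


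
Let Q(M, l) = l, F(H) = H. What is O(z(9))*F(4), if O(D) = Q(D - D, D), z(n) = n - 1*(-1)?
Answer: 40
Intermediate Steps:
z(n) = 1 + n (z(n) = n + 1 = 1 + n)
O(D) = D
O(z(9))*F(4) = (1 + 9)*4 = 10*4 = 40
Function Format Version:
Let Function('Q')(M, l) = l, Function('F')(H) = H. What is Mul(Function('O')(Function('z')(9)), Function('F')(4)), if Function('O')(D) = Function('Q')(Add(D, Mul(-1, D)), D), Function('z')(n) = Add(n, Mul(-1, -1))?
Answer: 40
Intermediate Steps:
Function('z')(n) = Add(1, n) (Function('z')(n) = Add(n, 1) = Add(1, n))
Function('O')(D) = D
Mul(Function('O')(Function('z')(9)), Function('F')(4)) = Mul(Add(1, 9), 4) = Mul(10, 4) = 40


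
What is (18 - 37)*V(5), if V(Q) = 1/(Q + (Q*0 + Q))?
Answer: -19/10 ≈ -1.9000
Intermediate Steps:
V(Q) = 1/(2*Q) (V(Q) = 1/(Q + (0 + Q)) = 1/(Q + Q) = 1/(2*Q))
(18 - 37)*V(5) = (18 - 37)*((½)/5) = -19/(2*5) = -19*⅒ = -19/10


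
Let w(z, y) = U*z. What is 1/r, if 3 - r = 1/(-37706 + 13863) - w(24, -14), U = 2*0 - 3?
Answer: -23843/1645166 ≈ -0.014493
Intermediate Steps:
U = -3 (U = 0 - 3 = -3)
w(z, y) = -3*z
r = -1645166/23843 (r = 3 - (1/(-37706 + 13863) - (-3)*24) = 3 - (1/(-23843) - 1*(-72)) = 3 - (-1/23843 + 72) = 3 - 1*1716695/23843 = 3 - 1716695/23843 = -1645166/23843 ≈ -69.000)
1/r = 1/(-1645166/23843) = -23843/1645166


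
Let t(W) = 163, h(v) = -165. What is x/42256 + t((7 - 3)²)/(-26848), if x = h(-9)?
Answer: -707353/70905568 ≈ -0.0099760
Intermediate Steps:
x = -165
x/42256 + t((7 - 3)²)/(-26848) = -165/42256 + 163/(-26848) = -165*1/42256 + 163*(-1/26848) = -165/42256 - 163/26848 = -707353/70905568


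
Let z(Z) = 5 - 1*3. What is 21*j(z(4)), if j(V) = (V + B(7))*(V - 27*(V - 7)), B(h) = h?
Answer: 25893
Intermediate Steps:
z(Z) = 2 (z(Z) = 5 - 3 = 2)
j(V) = (7 + V)*(189 - 26*V) (j(V) = (V + 7)*(V - 27*(V - 7)) = (7 + V)*(V - 27*(-7 + V)) = (7 + V)*(V + (189 - 27*V)) = (7 + V)*(189 - 26*V))
21*j(z(4)) = 21*(1323 - 26*2**2 + 7*2) = 21*(1323 - 26*4 + 14) = 21*(1323 - 104 + 14) = 21*1233 = 25893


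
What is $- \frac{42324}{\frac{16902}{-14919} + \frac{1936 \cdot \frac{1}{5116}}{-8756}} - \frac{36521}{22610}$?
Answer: $\frac{1211185239574595263}{32423328244370} \approx 37355.0$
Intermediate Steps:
$- \frac{42324}{\frac{16902}{-14919} + \frac{1936 \cdot \frac{1}{5116}}{-8756}} - \frac{36521}{22610} = - \frac{42324}{16902 \left(- \frac{1}{14919}\right) + 1936 \cdot \frac{1}{5116} \left(- \frac{1}{8756}\right)} - \frac{36521}{22610} = - \frac{42324}{- \frac{5634}{4973} + \frac{484}{1279} \left(- \frac{1}{8756}\right)} - \frac{36521}{22610} = - \frac{42324}{- \frac{5634}{4973} - \frac{11}{254521}} - \frac{36521}{22610} = - \frac{42324}{- \frac{1434026017}{1265732933}} - \frac{36521}{22610} = \left(-42324\right) \left(- \frac{1265732933}{1434026017}\right) - \frac{36521}{22610} = \frac{53570880656292}{1434026017} - \frac{36521}{22610} = \frac{1211185239574595263}{32423328244370}$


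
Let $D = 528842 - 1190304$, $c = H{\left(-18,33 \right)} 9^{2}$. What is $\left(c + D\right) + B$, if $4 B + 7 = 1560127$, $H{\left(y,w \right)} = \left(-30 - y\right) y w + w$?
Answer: $308609$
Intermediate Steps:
$H{\left(y,w \right)} = w + w y \left(-30 - y\right)$ ($H{\left(y,w \right)} = y \left(-30 - y\right) w + w = w y \left(-30 - y\right) + w = w + w y \left(-30 - y\right)$)
$c = 580041$ ($c = 33 \left(1 - \left(-18\right)^{2} - -540\right) 9^{2} = 33 \left(1 - 324 + 540\right) 81 = 33 \cdot 217 \cdot 81 = 7161 \cdot 81 = 580041$)
$D = -661462$ ($D = 528842 - 1190304 = -661462$)
$B = 390030$ ($B = - \frac{7}{4} + \frac{1}{4} \cdot 1560127 = - \frac{7}{4} + \frac{1560127}{4} = 390030$)
$\left(c + D\right) + B = \left(580041 - 661462\right) + 390030 = -81421 + 390030 = 308609$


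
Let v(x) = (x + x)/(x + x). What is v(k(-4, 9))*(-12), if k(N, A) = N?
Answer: -12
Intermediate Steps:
v(x) = 1 (v(x) = (2*x)/((2*x)) = (2*x)*(1/(2*x)) = 1)
v(k(-4, 9))*(-12) = 1*(-12) = -12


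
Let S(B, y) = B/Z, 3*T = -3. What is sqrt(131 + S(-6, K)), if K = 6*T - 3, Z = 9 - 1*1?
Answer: sqrt(521)/2 ≈ 11.413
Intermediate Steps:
T = -1 (T = (1/3)*(-3) = -1)
Z = 8 (Z = 9 - 1 = 8)
K = -9 (K = 6*(-1) - 3 = -6 - 3 = -9)
S(B, y) = B/8
sqrt(131 + S(-6, K)) = sqrt(131 + (1/8)*(-6)) = sqrt(131 - 3/4) = sqrt(521/4) = sqrt(521)/2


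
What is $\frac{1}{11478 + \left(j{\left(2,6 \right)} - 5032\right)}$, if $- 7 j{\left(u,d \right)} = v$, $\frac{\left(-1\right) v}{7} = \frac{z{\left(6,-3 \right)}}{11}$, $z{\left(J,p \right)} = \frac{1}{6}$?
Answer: $\frac{66}{425437} \approx 0.00015513$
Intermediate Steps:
$z{\left(J,p \right)} = \frac{1}{6}$
$v = - \frac{7}{66}$ ($v = - 7 \frac{1}{6 \cdot 11} = - 7 \cdot \frac{1}{6} \cdot \frac{1}{11} = \left(-7\right) \frac{1}{66} = - \frac{7}{66} \approx -0.10606$)
$j{\left(u,d \right)} = \frac{1}{66}$ ($j{\left(u,d \right)} = \left(- \frac{1}{7}\right) \left(- \frac{7}{66}\right) = \frac{1}{66}$)
$\frac{1}{11478 + \left(j{\left(2,6 \right)} - 5032\right)} = \frac{1}{11478 + \left(\frac{1}{66} - 5032\right)} = \frac{1}{11478 - \frac{332111}{66}} = \frac{1}{\frac{425437}{66}} = \frac{66}{425437}$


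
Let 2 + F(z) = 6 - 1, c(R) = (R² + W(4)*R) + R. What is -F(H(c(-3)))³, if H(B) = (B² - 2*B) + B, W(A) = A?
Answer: -27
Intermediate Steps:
c(R) = R² + 5*R (c(R) = (R² + 4*R) + R = R² + 5*R)
H(B) = B² - B
F(z) = 3 (F(z) = -2 + (6 - 1) = -2 + 5 = 3)
-F(H(c(-3)))³ = -1*3³ = -1*27 = -27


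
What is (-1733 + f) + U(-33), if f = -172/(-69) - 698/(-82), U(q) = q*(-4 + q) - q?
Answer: -1323958/2829 ≈ -468.00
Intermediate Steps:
U(q) = -q + q*(-4 + q)
f = 31133/2829 (f = -172*(-1/69) - 698*(-1/82) = 172/69 + 349/41 = 31133/2829 ≈ 11.005)
(-1733 + f) + U(-33) = (-1733 + 31133/2829) - 33*(-5 - 33) = -4871524/2829 - 33*(-38) = -4871524/2829 + 1254 = -1323958/2829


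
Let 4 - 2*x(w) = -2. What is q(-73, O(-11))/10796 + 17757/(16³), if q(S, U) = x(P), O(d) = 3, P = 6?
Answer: 47929215/11055104 ≈ 4.3355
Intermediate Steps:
x(w) = 3 (x(w) = 2 - ½*(-2) = 2 + 1 = 3)
q(S, U) = 3
q(-73, O(-11))/10796 + 17757/(16³) = 3/10796 + 17757/(16³) = 3*(1/10796) + 17757/4096 = 3/10796 + 17757*(1/4096) = 3/10796 + 17757/4096 = 47929215/11055104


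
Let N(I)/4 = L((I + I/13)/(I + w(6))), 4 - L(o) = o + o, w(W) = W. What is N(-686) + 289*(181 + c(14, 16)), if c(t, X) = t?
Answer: 62280351/1105 ≈ 56362.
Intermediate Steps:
L(o) = 4 - 2*o (L(o) = 4 - (o + o) = 4 - 2*o)
N(I) = 16 - 112*I/(13*(6 + I)) (N(I) = 4*(4 - 2*(I + I/13)/(I + 6)) = 4*(4 - 2*(I + I*(1/13))/(6 + I)) = 4*(4 - 2*(I + I/13)/(6 + I)) = 4*(4 - 2*14*I/13/(6 + I)) = 4*(4 - 28*I/(13*(6 + I))) = 16 - 112*I/(13*(6 + I)))
N(-686) + 289*(181 + c(14, 16)) = 96*(13 - 686)/(13*(6 - 686)) + 289*(181 + 14) = (96/13)*(-673)/(-680) + 289*195 = (96/13)*(-1/680)*(-673) + 56355 = 8076/1105 + 56355 = 62280351/1105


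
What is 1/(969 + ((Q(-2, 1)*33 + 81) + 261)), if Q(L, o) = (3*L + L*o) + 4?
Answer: 1/1179 ≈ 0.00084818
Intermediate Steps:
Q(L, o) = 4 + 3*L + L*o
1/(969 + ((Q(-2, 1)*33 + 81) + 261)) = 1/(969 + (((4 + 3*(-2) - 2*1)*33 + 81) + 261)) = 1/(969 + (((4 - 6 - 2)*33 + 81) + 261)) = 1/(969 + ((-4*33 + 81) + 261)) = 1/(969 + ((-132 + 81) + 261)) = 1/(969 + (-51 + 261)) = 1/(969 + 210) = 1/1179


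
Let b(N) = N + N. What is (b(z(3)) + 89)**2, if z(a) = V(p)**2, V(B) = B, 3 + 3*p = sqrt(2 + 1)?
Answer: 75673/9 - 2200*sqrt(3)/9 ≈ 7984.7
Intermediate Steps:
p = -1 + sqrt(3)/3 (p = -1 + sqrt(2 + 1)/3 = -1 + sqrt(3)/3 ≈ -0.42265)
z(a) = (-1 + sqrt(3)/3)**2
b(N) = 2*N
(b(z(3)) + 89)**2 = (2*((3 - sqrt(3))**2/9) + 89)**2 = (2*(3 - sqrt(3))**2/9 + 89)**2 = (89 + 2*(3 - sqrt(3))**2/9)**2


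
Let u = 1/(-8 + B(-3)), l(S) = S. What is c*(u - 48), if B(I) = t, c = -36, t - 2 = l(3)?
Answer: 1740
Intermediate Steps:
t = 5 (t = 2 + 3 = 5)
B(I) = 5
u = -⅓ (u = 1/(-8 + 5) = 1/(-3) = -⅓ ≈ -0.33333)
c*(u - 48) = -36*(-⅓ - 48) = -36*(-145/3) = 1740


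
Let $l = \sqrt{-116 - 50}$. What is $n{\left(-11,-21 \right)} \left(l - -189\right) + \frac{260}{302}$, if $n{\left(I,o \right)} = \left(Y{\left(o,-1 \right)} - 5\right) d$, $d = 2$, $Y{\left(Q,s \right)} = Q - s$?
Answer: $- \frac{1426820}{151} - 50 i \sqrt{166} \approx -9449.1 - 644.21 i$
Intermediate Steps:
$l = i \sqrt{166}$ ($l = \sqrt{-166} = i \sqrt{166} \approx 12.884 i$)
$n{\left(I,o \right)} = -8 + 2 o$ ($n{\left(I,o \right)} = \left(\left(o - -1\right) - 5\right) 2 = \left(\left(o + 1\right) - 5\right) 2 = \left(\left(1 + o\right) - 5\right) 2 = \left(-4 + o\right) 2 = -8 + 2 o$)
$n{\left(-11,-21 \right)} \left(l - -189\right) + \frac{260}{302} = \left(-8 + 2 \left(-21\right)\right) \left(i \sqrt{166} - -189\right) + \frac{260}{302} = \left(-8 - 42\right) \left(i \sqrt{166} + 189\right) + 260 \cdot \frac{1}{302} = - 50 \left(189 + i \sqrt{166}\right) + \frac{130}{151} = \left(-9450 - 50 i \sqrt{166}\right) + \frac{130}{151} = - \frac{1426820}{151} - 50 i \sqrt{166}$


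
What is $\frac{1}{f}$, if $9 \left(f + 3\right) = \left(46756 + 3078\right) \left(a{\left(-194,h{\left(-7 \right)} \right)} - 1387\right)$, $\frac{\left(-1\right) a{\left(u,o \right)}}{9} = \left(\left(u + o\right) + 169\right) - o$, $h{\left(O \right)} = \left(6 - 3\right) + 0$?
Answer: $- \frac{9}{57907135} \approx -1.5542 \cdot 10^{-7}$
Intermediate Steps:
$h{\left(O \right)} = 3$ ($h{\left(O \right)} = 3 + 0 = 3$)
$a{\left(u,o \right)} = -1521 - 9 u$ ($a{\left(u,o \right)} = - 9 \left(\left(\left(u + o\right) + 169\right) - o\right) = - 9 \left(\left(\left(o + u\right) + 169\right) - o\right) = - 9 \left(\left(169 + o + u\right) - o\right) = - 9 \left(169 + u\right) = -1521 - 9 u$)
$f = - \frac{57907135}{9}$ ($f = -3 + \frac{\left(46756 + 3078\right) \left(\left(-1521 - -1746\right) - 1387\right)}{9} = -3 + \frac{49834 \left(\left(-1521 + 1746\right) - 1387\right)}{9} = -3 + \frac{49834 \left(225 - 1387\right)}{9} = -3 + \frac{49834 \left(-1162\right)}{9} = -3 + \frac{1}{9} \left(-57907108\right) = -3 - \frac{57907108}{9} = - \frac{57907135}{9} \approx -6.4341 \cdot 10^{6}$)
$\frac{1}{f} = \frac{1}{- \frac{57907135}{9}} = - \frac{9}{57907135}$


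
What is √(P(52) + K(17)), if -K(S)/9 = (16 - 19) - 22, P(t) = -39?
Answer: √186 ≈ 13.638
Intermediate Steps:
K(S) = 225 (K(S) = -9*((16 - 19) - 22) = -9*(-3 - 22) = -9*(-25) = 225)
√(P(52) + K(17)) = √(-39 + 225) = √186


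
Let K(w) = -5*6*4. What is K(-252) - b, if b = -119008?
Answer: 118888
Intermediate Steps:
K(w) = -120 (K(w) = -30*4 = -120)
K(-252) - b = -120 - 1*(-119008) = -120 + 119008 = 118888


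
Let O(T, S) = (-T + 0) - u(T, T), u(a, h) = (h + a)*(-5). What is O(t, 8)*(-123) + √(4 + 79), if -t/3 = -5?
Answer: -16605 + √83 ≈ -16596.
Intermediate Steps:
u(a, h) = -5*a - 5*h (u(a, h) = (a + h)*(-5) = -5*a - 5*h)
t = 15 (t = -3*(-5) = 15)
O(T, S) = 9*T (O(T, S) = (-T + 0) - (-5*T - 5*T) = -T - (-10)*T = -T + 10*T = 9*T)
O(t, 8)*(-123) + √(4 + 79) = (9*15)*(-123) + √(4 + 79) = 135*(-123) + √83 = -16605 + √83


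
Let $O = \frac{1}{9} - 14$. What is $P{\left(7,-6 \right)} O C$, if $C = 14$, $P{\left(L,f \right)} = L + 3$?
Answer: $- \frac{17500}{9} \approx -1944.4$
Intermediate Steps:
$P{\left(L,f \right)} = 3 + L$
$O = - \frac{125}{9}$ ($O = \frac{1}{9} - 14 = - \frac{125}{9} \approx -13.889$)
$P{\left(7,-6 \right)} O C = \left(3 + 7\right) \left(- \frac{125}{9}\right) 14 = 10 \left(- \frac{125}{9}\right) 14 = \left(- \frac{1250}{9}\right) 14 = - \frac{17500}{9}$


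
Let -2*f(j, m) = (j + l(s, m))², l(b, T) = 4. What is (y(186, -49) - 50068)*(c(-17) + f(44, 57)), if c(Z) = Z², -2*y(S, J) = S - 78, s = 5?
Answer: 43255286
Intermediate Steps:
y(S, J) = 39 - S/2 (y(S, J) = -(S - 78)/2 = -(-78 + S)/2 = 39 - S/2)
f(j, m) = -(4 + j)²/2 (f(j, m) = -(j + 4)²/2 = -(4 + j)²/2)
(y(186, -49) - 50068)*(c(-17) + f(44, 57)) = ((39 - ½*186) - 50068)*((-17)² - (4 + 44)²/2) = ((39 - 93) - 50068)*(289 - ½*48²) = (-54 - 50068)*(289 - ½*2304) = -50122*(289 - 1152) = -50122*(-863) = 43255286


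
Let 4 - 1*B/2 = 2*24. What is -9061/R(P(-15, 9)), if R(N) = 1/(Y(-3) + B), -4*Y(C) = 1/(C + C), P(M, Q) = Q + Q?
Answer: 19127771/24 ≈ 7.9699e+5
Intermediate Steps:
P(M, Q) = 2*Q
B = -88 (B = 8 - 4*24 = 8 - 2*48 = 8 - 96 = -88)
Y(C) = -1/(8*C) (Y(C) = -1/(4*(C + C)) = -1/(2*C)/4 = -1/(8*C))
R(N) = -24/2111 (R(N) = 1/(-⅛/(-3) - 88) = 1/(-⅛*(-⅓) - 88) = 1/(1/24 - 88) = 1/(-2111/24) = -24/2111)
-9061/R(P(-15, 9)) = -9061/(-24/2111) = -9061*(-2111/24) = 19127771/24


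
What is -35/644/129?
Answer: -5/11868 ≈ -0.00042130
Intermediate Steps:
-35/644/129 = -35*1/644*(1/129) = -5/92*1/129 = -5/11868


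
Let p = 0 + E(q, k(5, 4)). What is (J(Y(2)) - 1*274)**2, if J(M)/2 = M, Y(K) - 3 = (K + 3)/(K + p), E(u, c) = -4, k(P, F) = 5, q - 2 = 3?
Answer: 74529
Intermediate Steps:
q = 5 (q = 2 + 3 = 5)
p = -4 (p = 0 - 4 = -4)
Y(K) = 3 + (3 + K)/(-4 + K) (Y(K) = 3 + (K + 3)/(K - 4) = 3 + (3 + K)/(-4 + K))
J(M) = 2*M
(J(Y(2)) - 1*274)**2 = (2*((-9 + 4*2)/(-4 + 2)) - 1*274)**2 = (2*((-9 + 8)/(-2)) - 274)**2 = (2*(-1/2*(-1)) - 274)**2 = (2*(1/2) - 274)**2 = (1 - 274)**2 = (-273)**2 = 74529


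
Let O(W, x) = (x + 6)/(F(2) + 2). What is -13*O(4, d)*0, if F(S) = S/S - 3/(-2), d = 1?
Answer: 0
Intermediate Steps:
F(S) = 5/2 (F(S) = 1 - 3*(-½) = 1 + 3/2 = 5/2)
O(W, x) = 4/3 + 2*x/9 (O(W, x) = (x + 6)/(5/2 + 2) = (6 + x)/(9/2) = (6 + x)*(2/9) = 4/3 + 2*x/9)
-13*O(4, d)*0 = -13*(4/3 + (2/9)*1)*0 = -13*(4/3 + 2/9)*0 = -13*14/9*0 = -182/9*0 = 0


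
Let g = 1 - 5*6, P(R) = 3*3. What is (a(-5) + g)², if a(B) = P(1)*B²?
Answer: 38416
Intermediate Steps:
P(R) = 9
g = -29 (g = 1 - 30 = -29)
a(B) = 9*B²
(a(-5) + g)² = (9*(-5)² - 29)² = (9*25 - 29)² = (225 - 29)² = 196² = 38416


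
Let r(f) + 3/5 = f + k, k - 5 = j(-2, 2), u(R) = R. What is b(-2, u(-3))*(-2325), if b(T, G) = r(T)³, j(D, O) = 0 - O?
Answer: -744/5 ≈ -148.80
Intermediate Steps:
j(D, O) = -O
k = 3 (k = 5 - 1*2 = 5 - 2 = 3)
r(f) = 12/5 + f (r(f) = -⅗ + (f + 3) = -⅗ + (3 + f) = 12/5 + f)
b(T, G) = (12/5 + T)³
b(-2, u(-3))*(-2325) = ((12 + 5*(-2))³/125)*(-2325) = ((12 - 10)³/125)*(-2325) = ((1/125)*2³)*(-2325) = ((1/125)*8)*(-2325) = (8/125)*(-2325) = -744/5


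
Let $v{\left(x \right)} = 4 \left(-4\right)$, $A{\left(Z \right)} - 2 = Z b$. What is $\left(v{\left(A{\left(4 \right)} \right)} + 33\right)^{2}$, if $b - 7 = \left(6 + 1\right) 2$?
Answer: $289$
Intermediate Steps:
$b = 21$ ($b = 7 + \left(6 + 1\right) 2 = 7 + 7 \cdot 2 = 7 + 14 = 21$)
$A{\left(Z \right)} = 2 + 21 Z$ ($A{\left(Z \right)} = 2 + Z 21 = 2 + 21 Z$)
$v{\left(x \right)} = -16$
$\left(v{\left(A{\left(4 \right)} \right)} + 33\right)^{2} = \left(-16 + 33\right)^{2} = 17^{2} = 289$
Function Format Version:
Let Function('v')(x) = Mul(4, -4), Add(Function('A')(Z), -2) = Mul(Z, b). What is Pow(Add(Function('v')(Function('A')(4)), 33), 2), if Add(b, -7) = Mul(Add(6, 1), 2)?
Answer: 289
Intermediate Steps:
b = 21 (b = Add(7, Mul(Add(6, 1), 2)) = Add(7, Mul(7, 2)) = Add(7, 14) = 21)
Function('A')(Z) = Add(2, Mul(21, Z)) (Function('A')(Z) = Add(2, Mul(Z, 21)) = Add(2, Mul(21, Z)))
Function('v')(x) = -16
Pow(Add(Function('v')(Function('A')(4)), 33), 2) = Pow(Add(-16, 33), 2) = Pow(17, 2) = 289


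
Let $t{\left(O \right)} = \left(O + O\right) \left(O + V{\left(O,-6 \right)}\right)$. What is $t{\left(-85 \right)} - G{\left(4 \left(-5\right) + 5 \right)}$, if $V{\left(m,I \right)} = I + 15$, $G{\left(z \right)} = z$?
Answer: $12935$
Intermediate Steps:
$V{\left(m,I \right)} = 15 + I$
$t{\left(O \right)} = 2 O \left(9 + O\right)$ ($t{\left(O \right)} = \left(O + O\right) \left(O + \left(15 - 6\right)\right) = 2 O \left(O + 9\right) = 2 O \left(9 + O\right)$)
$t{\left(-85 \right)} - G{\left(4 \left(-5\right) + 5 \right)} = 2 \left(-85\right) \left(9 - 85\right) - \left(4 \left(-5\right) + 5\right) = 2 \left(-85\right) \left(-76\right) - \left(-20 + 5\right) = 12920 - -15 = 12920 + 15 = 12935$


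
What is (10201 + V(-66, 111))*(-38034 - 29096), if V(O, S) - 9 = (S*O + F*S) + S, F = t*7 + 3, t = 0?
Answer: -223408640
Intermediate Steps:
F = 3 (F = 0*7 + 3 = 0 + 3 = 3)
V(O, S) = 9 + 4*S + O*S (V(O, S) = 9 + ((S*O + 3*S) + S) = 9 + ((O*S + 3*S) + S) = 9 + ((3*S + O*S) + S) = 9 + (4*S + O*S) = 9 + 4*S + O*S)
(10201 + V(-66, 111))*(-38034 - 29096) = (10201 + (9 + 4*111 - 66*111))*(-38034 - 29096) = (10201 + (9 + 444 - 7326))*(-67130) = (10201 - 6873)*(-67130) = 3328*(-67130) = -223408640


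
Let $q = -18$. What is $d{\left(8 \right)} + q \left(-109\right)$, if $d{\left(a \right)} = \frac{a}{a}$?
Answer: $1963$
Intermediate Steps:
$d{\left(a \right)} = 1$
$d{\left(8 \right)} + q \left(-109\right) = 1 - -1962 = 1 + 1962 = 1963$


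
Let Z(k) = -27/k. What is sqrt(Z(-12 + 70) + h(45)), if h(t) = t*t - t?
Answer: 3*sqrt(739906)/58 ≈ 44.492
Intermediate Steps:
h(t) = t**2 - t
sqrt(Z(-12 + 70) + h(45)) = sqrt(-27/(-12 + 70) + 45*(-1 + 45)) = sqrt(-27/58 + 45*44) = sqrt(-27*1/58 + 1980) = sqrt(-27/58 + 1980) = sqrt(114813/58) = 3*sqrt(739906)/58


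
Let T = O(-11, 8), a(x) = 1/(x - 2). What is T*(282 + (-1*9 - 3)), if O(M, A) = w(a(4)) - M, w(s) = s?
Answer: 3105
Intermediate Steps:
a(x) = 1/(-2 + x)
O(M, A) = ½ - M (O(M, A) = 1/(-2 + 4) - M = 1/2 - M = ½ - M)
T = 23/2 (T = ½ - 1*(-11) = ½ + 11 = 23/2 ≈ 11.500)
T*(282 + (-1*9 - 3)) = 23*(282 + (-1*9 - 3))/2 = 23*(282 + (-9 - 3))/2 = 23*(282 - 12)/2 = (23/2)*270 = 3105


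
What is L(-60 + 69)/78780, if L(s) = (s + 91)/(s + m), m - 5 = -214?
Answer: -1/157560 ≈ -6.3468e-6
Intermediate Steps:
m = -209 (m = 5 - 214 = -209)
L(s) = (91 + s)/(-209 + s) (L(s) = (s + 91)/(s - 209) = (91 + s)/(-209 + s))
L(-60 + 69)/78780 = ((91 + (-60 + 69))/(-209 + (-60 + 69)))/78780 = ((91 + 9)/(-209 + 9))*(1/78780) = (100/(-200))*(1/78780) = -1/200*100*(1/78780) = -½*1/78780 = -1/157560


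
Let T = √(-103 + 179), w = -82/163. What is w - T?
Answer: -82/163 - 2*√19 ≈ -9.2209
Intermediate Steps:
w = -82/163 (w = -82*1/163 = -82/163 ≈ -0.50307)
T = 2*√19 (T = √76 = 2*√19 ≈ 8.7178)
w - T = -82/163 - 2*√19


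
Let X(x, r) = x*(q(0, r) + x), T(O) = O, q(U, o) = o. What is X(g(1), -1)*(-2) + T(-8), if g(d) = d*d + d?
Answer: -12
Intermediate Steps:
g(d) = d + d**2 (g(d) = d**2 + d = d + d**2)
X(x, r) = x*(r + x)
X(g(1), -1)*(-2) + T(-8) = ((1*(1 + 1))*(-1 + 1*(1 + 1)))*(-2) - 8 = ((1*2)*(-1 + 1*2))*(-2) - 8 = (2*(-1 + 2))*(-2) - 8 = (2*1)*(-2) - 8 = 2*(-2) - 8 = -4 - 8 = -12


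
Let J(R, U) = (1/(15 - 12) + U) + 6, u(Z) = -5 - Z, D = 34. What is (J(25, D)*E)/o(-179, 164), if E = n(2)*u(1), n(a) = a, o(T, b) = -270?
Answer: 242/135 ≈ 1.7926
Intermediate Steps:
J(R, U) = 19/3 + U (J(R, U) = (1/3 + U) + 6 = 19/3 + U)
E = -12 (E = 2*(-5 - 1*1) = 2*(-5 - 1) = 2*(-6) = -12)
(J(25, D)*E)/o(-179, 164) = ((19/3 + 34)*(-12))/(-270) = ((121/3)*(-12))*(-1/270) = -484*(-1/270) = 242/135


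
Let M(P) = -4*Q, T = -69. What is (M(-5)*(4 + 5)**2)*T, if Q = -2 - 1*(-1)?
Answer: -22356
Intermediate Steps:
Q = -1 (Q = -2 + 1 = -1)
M(P) = 4 (M(P) = -4*(-1) = 4)
(M(-5)*(4 + 5)**2)*T = (4*(4 + 5)**2)*(-69) = (4*9**2)*(-69) = (4*81)*(-69) = 324*(-69) = -22356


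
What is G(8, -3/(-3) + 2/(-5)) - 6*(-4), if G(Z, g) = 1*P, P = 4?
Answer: 28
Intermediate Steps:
G(Z, g) = 4 (G(Z, g) = 1*4 = 4)
G(8, -3/(-3) + 2/(-5)) - 6*(-4) = 4 - 6*(-4) = 4 + 24 = 28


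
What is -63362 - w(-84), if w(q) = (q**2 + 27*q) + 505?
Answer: -68655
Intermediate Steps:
w(q) = 505 + q**2 + 27*q
-63362 - w(-84) = -63362 - (505 + (-84)**2 + 27*(-84)) = -63362 - (505 + 7056 - 2268) = -63362 - 1*5293 = -63362 - 5293 = -68655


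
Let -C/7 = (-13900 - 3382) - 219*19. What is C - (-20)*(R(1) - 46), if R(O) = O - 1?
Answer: 149181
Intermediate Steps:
R(O) = -1 + O
C = 150101 (C = -7*((-13900 - 3382) - 219*19) = -7*(-17282 - 4161) = -7*(-21443) = 150101)
C - (-20)*(R(1) - 46) = 150101 - (-20)*((-1 + 1) - 46) = 150101 - (-20)*(0 - 46) = 150101 - (-20)*(-46) = 150101 - 1*920 = 150101 - 920 = 149181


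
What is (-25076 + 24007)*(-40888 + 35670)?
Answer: 5578042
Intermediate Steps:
(-25076 + 24007)*(-40888 + 35670) = -1069*(-5218) = 5578042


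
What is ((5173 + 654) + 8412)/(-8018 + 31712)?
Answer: 14239/23694 ≈ 0.60095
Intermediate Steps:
((5173 + 654) + 8412)/(-8018 + 31712) = (5827 + 8412)/23694 = 14239*(1/23694) = 14239/23694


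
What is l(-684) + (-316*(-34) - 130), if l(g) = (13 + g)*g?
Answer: 469578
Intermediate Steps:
l(g) = g*(13 + g)
l(-684) + (-316*(-34) - 130) = -684*(13 - 684) + (-316*(-34) - 130) = -684*(-671) + (10744 - 130) = 458964 + 10614 = 469578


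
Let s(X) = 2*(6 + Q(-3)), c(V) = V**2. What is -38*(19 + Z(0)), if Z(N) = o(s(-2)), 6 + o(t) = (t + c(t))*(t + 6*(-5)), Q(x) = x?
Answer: 37810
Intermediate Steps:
s(X) = 6 (s(X) = 2*(6 - 3) = 2*3 = 6)
o(t) = -6 + (-30 + t)*(t + t**2) (o(t) = -6 + (t + t**2)*(t + 6*(-5)) = -6 + (t + t**2)*(t - 30) = -6 + (t + t**2)*(-30 + t) = -6 + (-30 + t)*(t + t**2))
Z(N) = -1014 (Z(N) = -6 + 6**3 - 30*6 - 29*6**2 = -6 + 216 - 180 - 29*36 = -6 + 216 - 180 - 1044 = -1014)
-38*(19 + Z(0)) = -38*(19 - 1014) = -38*(-995) = 37810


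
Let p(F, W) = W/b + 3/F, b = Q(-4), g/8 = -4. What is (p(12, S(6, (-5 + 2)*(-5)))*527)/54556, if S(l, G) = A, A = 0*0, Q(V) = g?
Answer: 527/218224 ≈ 0.0024149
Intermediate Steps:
g = -32 (g = 8*(-4) = -32)
Q(V) = -32
A = 0
b = -32
S(l, G) = 0
p(F, W) = 3/F - W/32 (p(F, W) = W/(-32) + 3/F = W*(-1/32) + 3/F = -W/32 + 3/F = 3/F - W/32)
(p(12, S(6, (-5 + 2)*(-5)))*527)/54556 = ((3/12 - 1/32*0)*527)/54556 = ((3*(1/12) + 0)*527)*(1/54556) = ((¼ + 0)*527)*(1/54556) = ((¼)*527)*(1/54556) = (527/4)*(1/54556) = 527/218224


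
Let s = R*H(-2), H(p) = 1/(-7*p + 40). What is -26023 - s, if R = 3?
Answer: -468415/18 ≈ -26023.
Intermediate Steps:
H(p) = 1/(40 - 7*p)
s = 1/18 (s = 3*(-1/(-40 + 7*(-2))) = 3*(-1/(-40 - 14)) = 3*(-1/(-54)) = 3*(-1*(-1/54)) = 3*(1/54) = 1/18 ≈ 0.055556)
-26023 - s = -26023 - 1*1/18 = -26023 - 1/18 = -468415/18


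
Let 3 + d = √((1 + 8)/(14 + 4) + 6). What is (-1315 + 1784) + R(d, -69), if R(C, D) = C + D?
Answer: 397 + √26/2 ≈ 399.55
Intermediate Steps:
d = -3 + √26/2 (d = -3 + √((1 + 8)/(14 + 4) + 6) = -3 + √(9/18 + 6) = -3 + √(9*(1/18) + 6) = -3 + √(½ + 6) = -3 + √(13/2) = -3 + √26/2 ≈ -0.45049)
(-1315 + 1784) + R(d, -69) = (-1315 + 1784) + ((-3 + √26/2) - 69) = 469 + (-72 + √26/2) = 397 + √26/2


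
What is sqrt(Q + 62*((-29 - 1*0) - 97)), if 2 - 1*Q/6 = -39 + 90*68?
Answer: 11*I*sqrt(366) ≈ 210.44*I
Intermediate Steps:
Q = -36474 (Q = 12 - 6*(-39 + 90*68) = 12 - 6*(-39 + 6120) = 12 - 6*6081 = 12 - 36486 = -36474)
sqrt(Q + 62*((-29 - 1*0) - 97)) = sqrt(-36474 + 62*((-29 - 1*0) - 97)) = sqrt(-36474 + 62*((-29 + 0) - 97)) = sqrt(-36474 + 62*(-29 - 97)) = sqrt(-36474 + 62*(-126)) = sqrt(-36474 - 7812) = sqrt(-44286) = 11*I*sqrt(366)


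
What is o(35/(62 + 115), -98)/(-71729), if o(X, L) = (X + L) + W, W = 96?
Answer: 319/12696033 ≈ 2.5126e-5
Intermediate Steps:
o(X, L) = 96 + L + X (o(X, L) = (X + L) + 96 = (L + X) + 96 = 96 + L + X)
o(35/(62 + 115), -98)/(-71729) = (96 - 98 + 35/(62 + 115))/(-71729) = (96 - 98 + 35/177)*(-1/71729) = -319/177*(-1/71729) = 319/12696033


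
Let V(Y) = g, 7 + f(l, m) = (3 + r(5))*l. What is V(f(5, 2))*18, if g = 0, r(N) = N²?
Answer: 0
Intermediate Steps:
f(l, m) = -7 + 28*l (f(l, m) = -7 + (3 + 5²)*l = -7 + (3 + 25)*l = -7 + 28*l)
V(Y) = 0
V(f(5, 2))*18 = 0*18 = 0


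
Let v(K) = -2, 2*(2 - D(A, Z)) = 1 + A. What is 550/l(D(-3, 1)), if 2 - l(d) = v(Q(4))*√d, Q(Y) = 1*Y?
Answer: -275/2 + 275*√3/2 ≈ 100.66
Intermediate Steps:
Q(Y) = Y
D(A, Z) = 3/2 - A/2 (D(A, Z) = 2 - (1 + A)/2 = 2 + (-½ - A/2) = 3/2 - A/2)
l(d) = 2 + 2*√d (l(d) = 2 - (-2)*√d = 2 + 2*√d)
550/l(D(-3, 1)) = 550/(2 + 2*√(3/2 - ½*(-3))) = 550/(2 + 2*√(3/2 + 3/2)) = 550/(2 + 2*√3)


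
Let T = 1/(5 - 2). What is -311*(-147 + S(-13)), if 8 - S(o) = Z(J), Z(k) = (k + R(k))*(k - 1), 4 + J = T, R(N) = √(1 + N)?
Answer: 436955/9 - 8708*I*√6/9 ≈ 48551.0 - 2370.0*I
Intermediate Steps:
T = ⅓ (T = 1/3 = ⅓ ≈ 0.33333)
J = -11/3 (J = -4 + ⅓ = -11/3 ≈ -3.6667)
Z(k) = (-1 + k)*(k + √(1 + k)) (Z(k) = (k + √(1 + k))*(k - 1) = (k + √(1 + k))*(-1 + k) = (-1 + k)*(k + √(1 + k)))
S(o) = -82/9 + 28*I*√6/9 (S(o) = 8 - ((-11/3)² - 1*(-11/3) - √(1 - 11/3) - 11*√(1 - 11/3)/3) = 8 - (121/9 + 11/3 - √(-8/3) - 22*I*√6/9) = 8 - (121/9 + 11/3 - 2*I*√6/3 - 22*I*√6/9) = 8 - (154/9 - 28*I*√6/9) = 8 + (-154/9 + 28*I*√6/9) = -82/9 + 28*I*√6/9)
-311*(-147 + S(-13)) = -311*(-147 + (-82/9 + 28*I*√6/9)) = -311*(-1405/9 + 28*I*√6/9) = 436955/9 - 8708*I*√6/9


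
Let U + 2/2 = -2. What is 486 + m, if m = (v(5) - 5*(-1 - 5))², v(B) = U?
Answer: 1215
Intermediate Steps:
U = -3 (U = -1 - 2 = -3)
v(B) = -3
m = 729 (m = (-3 - 5*(-1 - 5))² = (-3 - 5*(-6))² = (-3 + 30)² = 27² = 729)
486 + m = 486 + 729 = 1215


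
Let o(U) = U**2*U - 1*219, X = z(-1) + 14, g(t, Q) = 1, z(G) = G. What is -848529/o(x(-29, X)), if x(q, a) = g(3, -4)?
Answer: 848529/218 ≈ 3892.3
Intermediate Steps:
X = 13 (X = -1 + 14 = 13)
x(q, a) = 1
o(U) = -219 + U**3 (o(U) = U**3 - 219 = -219 + U**3)
-848529/o(x(-29, X)) = -848529/(-219 + 1**3) = -848529/(-219 + 1) = -848529/(-218) = -848529*(-1/218) = 848529/218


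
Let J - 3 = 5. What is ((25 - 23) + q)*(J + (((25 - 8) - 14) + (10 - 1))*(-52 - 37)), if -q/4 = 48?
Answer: 201400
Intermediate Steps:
q = -192 (q = -4*48 = -192)
J = 8 (J = 3 + 5 = 8)
((25 - 23) + q)*(J + (((25 - 8) - 14) + (10 - 1))*(-52 - 37)) = ((25 - 23) - 192)*(8 + (((25 - 8) - 14) + (10 - 1))*(-52 - 37)) = (2 - 192)*(8 + ((17 - 14) + 9)*(-89)) = -190*(8 + (3 + 9)*(-89)) = -190*(8 + 12*(-89)) = -190*(8 - 1068) = -190*(-1060) = 201400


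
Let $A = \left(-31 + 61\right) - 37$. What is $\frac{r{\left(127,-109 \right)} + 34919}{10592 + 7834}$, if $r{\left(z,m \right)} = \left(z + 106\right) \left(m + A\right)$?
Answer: $\frac{7891}{18426} \approx 0.42825$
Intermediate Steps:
$A = -7$ ($A = 30 - 37 = -7$)
$r{\left(z,m \right)} = \left(-7 + m\right) \left(106 + z\right)$ ($r{\left(z,m \right)} = \left(z + 106\right) \left(m - 7\right) = \left(106 + z\right) \left(-7 + m\right) = \left(-7 + m\right) \left(106 + z\right)$)
$\frac{r{\left(127,-109 \right)} + 34919}{10592 + 7834} = \frac{\left(-742 - 889 + 106 \left(-109\right) - 13843\right) + 34919}{10592 + 7834} = \frac{\left(-742 - 889 - 11554 - 13843\right) + 34919}{18426} = \left(-27028 + 34919\right) \frac{1}{18426} = 7891 \cdot \frac{1}{18426} = \frac{7891}{18426}$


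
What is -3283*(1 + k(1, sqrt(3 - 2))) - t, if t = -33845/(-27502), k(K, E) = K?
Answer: -180611977/27502 ≈ -6567.2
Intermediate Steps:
t = 33845/27502 (t = -33845*(-1/27502) = 33845/27502 ≈ 1.2306)
-3283*(1 + k(1, sqrt(3 - 2))) - t = -3283*(1 + 1) - 1*33845/27502 = -3283*2 - 33845/27502 = -6566 - 33845/27502 = -180611977/27502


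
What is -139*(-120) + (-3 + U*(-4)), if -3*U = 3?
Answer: 16681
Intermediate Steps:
U = -1 (U = -1/3*3 = -1)
-139*(-120) + (-3 + U*(-4)) = -139*(-120) + (-3 - 1*(-4)) = 16680 + (-3 + 4) = 16680 + 1 = 16681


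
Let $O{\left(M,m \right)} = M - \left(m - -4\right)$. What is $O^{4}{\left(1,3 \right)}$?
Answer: $1296$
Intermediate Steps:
$O{\left(M,m \right)} = -4 + M - m$ ($O{\left(M,m \right)} = M - \left(m + 4\right) = M - \left(4 + m\right) = -4 + M - m$)
$O^{4}{\left(1,3 \right)} = \left(-4 + 1 - 3\right)^{4} = \left(-6\right)^{4} = 1296$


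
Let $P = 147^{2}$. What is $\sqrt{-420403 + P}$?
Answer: $i \sqrt{398794} \approx 631.5 i$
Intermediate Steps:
$P = 21609$
$\sqrt{-420403 + P} = \sqrt{-420403 + 21609} = \sqrt{-398794} = i \sqrt{398794}$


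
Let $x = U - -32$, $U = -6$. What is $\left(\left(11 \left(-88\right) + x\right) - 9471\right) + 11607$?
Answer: $1194$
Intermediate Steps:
$x = 26$ ($x = -6 - -32 = -6 + 32 = 26$)
$\left(\left(11 \left(-88\right) + x\right) - 9471\right) + 11607 = \left(\left(11 \left(-88\right) + 26\right) - 9471\right) + 11607 = \left(\left(-968 + 26\right) - 9471\right) + 11607 = \left(-942 - 9471\right) + 11607 = -10413 + 11607 = 1194$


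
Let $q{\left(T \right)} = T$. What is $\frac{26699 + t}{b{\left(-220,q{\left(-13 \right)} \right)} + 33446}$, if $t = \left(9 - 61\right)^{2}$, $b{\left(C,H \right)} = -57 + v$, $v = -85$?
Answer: $\frac{29403}{33304} \approx 0.88287$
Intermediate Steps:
$b{\left(C,H \right)} = -142$ ($b{\left(C,H \right)} = -57 - 85 = -142$)
$t = 2704$ ($t = \left(-52\right)^{2} = 2704$)
$\frac{26699 + t}{b{\left(-220,q{\left(-13 \right)} \right)} + 33446} = \frac{26699 + 2704}{-142 + 33446} = \frac{29403}{33304}$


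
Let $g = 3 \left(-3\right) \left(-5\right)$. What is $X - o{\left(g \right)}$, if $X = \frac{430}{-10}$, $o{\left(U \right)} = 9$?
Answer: $-52$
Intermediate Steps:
$g = 45$ ($g = \left(-9\right) \left(-5\right) = 45$)
$X = -43$ ($X = 430 \left(- \frac{1}{10}\right) = -43$)
$X - o{\left(g \right)} = -43 - 9 = -52$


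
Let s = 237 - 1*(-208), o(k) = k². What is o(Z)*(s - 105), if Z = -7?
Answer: 16660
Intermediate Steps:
s = 445 (s = 237 + 208 = 445)
o(Z)*(s - 105) = (-7)²*(445 - 105) = 49*340 = 16660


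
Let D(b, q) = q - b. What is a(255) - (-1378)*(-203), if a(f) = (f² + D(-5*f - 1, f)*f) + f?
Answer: 175951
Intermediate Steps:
a(f) = f + f² + f*(1 + 6*f) (a(f) = (f² + (f - (-5*f - 1))*f) + f = (f² + (f - (-1 - 5*f))*f) + f = (f² + (f + (1 + 5*f))*f) + f = (f² + (1 + 6*f)*f) + f = (f² + f*(1 + 6*f)) + f = f + f² + f*(1 + 6*f))
a(255) - (-1378)*(-203) = 255*(2 + 7*255) - (-1378)*(-203) = 255*(2 + 1785) - 1*279734 = 255*1787 - 279734 = 455685 - 279734 = 175951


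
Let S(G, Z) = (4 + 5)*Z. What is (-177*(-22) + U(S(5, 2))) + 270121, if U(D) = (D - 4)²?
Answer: 274211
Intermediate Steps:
S(G, Z) = 9*Z
U(D) = (-4 + D)²
(-177*(-22) + U(S(5, 2))) + 270121 = (-177*(-22) + (-4 + 9*2)²) + 270121 = (3894 + (-4 + 18)²) + 270121 = (3894 + 14²) + 270121 = (3894 + 196) + 270121 = 4090 + 270121 = 274211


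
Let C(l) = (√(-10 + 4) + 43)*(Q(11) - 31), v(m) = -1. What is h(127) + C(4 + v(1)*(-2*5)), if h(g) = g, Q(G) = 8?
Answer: -862 - 23*I*√6 ≈ -862.0 - 56.338*I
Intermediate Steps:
C(l) = -989 - 23*I*√6 (C(l) = (√(-10 + 4) + 43)*(8 - 31) = (√(-6) + 43)*(-23) = (I*√6 + 43)*(-23) = (43 + I*√6)*(-23) = -989 - 23*I*√6)
h(127) + C(4 + v(1)*(-2*5)) = 127 + (-989 - 23*I*√6) = -862 - 23*I*√6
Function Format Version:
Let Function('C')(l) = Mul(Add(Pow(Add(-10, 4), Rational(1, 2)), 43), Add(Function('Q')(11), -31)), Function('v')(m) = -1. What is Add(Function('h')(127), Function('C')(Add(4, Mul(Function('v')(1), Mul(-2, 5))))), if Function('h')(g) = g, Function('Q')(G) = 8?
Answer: Add(-862, Mul(-23, I, Pow(6, Rational(1, 2)))) ≈ Add(-862.00, Mul(-56.338, I))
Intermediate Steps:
Function('C')(l) = Add(-989, Mul(-23, I, Pow(6, Rational(1, 2)))) (Function('C')(l) = Mul(Add(Pow(Add(-10, 4), Rational(1, 2)), 43), Add(8, -31)) = Mul(Add(Pow(-6, Rational(1, 2)), 43), -23) = Mul(Add(Mul(I, Pow(6, Rational(1, 2))), 43), -23) = Mul(Add(43, Mul(I, Pow(6, Rational(1, 2)))), -23) = Add(-989, Mul(-23, I, Pow(6, Rational(1, 2)))))
Add(Function('h')(127), Function('C')(Add(4, Mul(Function('v')(1), Mul(-2, 5))))) = Add(127, Add(-989, Mul(-23, I, Pow(6, Rational(1, 2))))) = Add(-862, Mul(-23, I, Pow(6, Rational(1, 2))))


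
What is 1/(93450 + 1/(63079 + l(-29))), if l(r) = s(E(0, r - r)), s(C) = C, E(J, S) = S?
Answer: 63079/5894732551 ≈ 1.0701e-5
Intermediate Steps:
l(r) = 0 (l(r) = r - r = 0)
1/(93450 + 1/(63079 + l(-29))) = 1/(93450 + 1/(63079 + 0)) = 1/(93450 + 1/63079) = 1/(5894732551/63079) = 63079/5894732551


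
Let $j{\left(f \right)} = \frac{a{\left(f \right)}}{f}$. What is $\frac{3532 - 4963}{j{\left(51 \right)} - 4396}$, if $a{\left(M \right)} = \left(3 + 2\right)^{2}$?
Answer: $\frac{72981}{224171} \approx 0.32556$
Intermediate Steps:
$a{\left(M \right)} = 25$ ($a{\left(M \right)} = 5^{2} = 25$)
$j{\left(f \right)} = \frac{25}{f}$
$\frac{3532 - 4963}{j{\left(51 \right)} - 4396} = \frac{3532 - 4963}{\frac{25}{51} - 4396} = - \frac{1431}{25 \cdot \frac{1}{51} - 4396} = - \frac{1431}{\frac{25}{51} - 4396} = - \frac{1431}{- \frac{224171}{51}} = \left(-1431\right) \left(- \frac{51}{224171}\right) = \frac{72981}{224171}$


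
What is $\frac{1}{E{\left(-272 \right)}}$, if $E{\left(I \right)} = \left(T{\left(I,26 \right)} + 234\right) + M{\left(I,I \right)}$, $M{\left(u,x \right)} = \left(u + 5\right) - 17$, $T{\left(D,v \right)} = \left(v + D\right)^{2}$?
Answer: $\frac{1}{60466} \approx 1.6538 \cdot 10^{-5}$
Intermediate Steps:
$T{\left(D,v \right)} = \left(D + v\right)^{2}$
$M{\left(u,x \right)} = -12 + u$ ($M{\left(u,x \right)} = \left(5 + u\right) - 17 = -12 + u$)
$E{\left(I \right)} = 222 + I + \left(26 + I\right)^{2}$ ($E{\left(I \right)} = \left(\left(I + 26\right)^{2} + 234\right) + \left(-12 + I\right) = \left(\left(26 + I\right)^{2} + 234\right) + \left(-12 + I\right) = \left(234 + \left(26 + I\right)^{2}\right) + \left(-12 + I\right) = 222 + I + \left(26 + I\right)^{2}$)
$\frac{1}{E{\left(-272 \right)}} = \frac{1}{222 - 272 + \left(26 - 272\right)^{2}} = \frac{1}{222 - 272 + \left(-246\right)^{2}} = \frac{1}{222 - 272 + 60516} = \frac{1}{60466}$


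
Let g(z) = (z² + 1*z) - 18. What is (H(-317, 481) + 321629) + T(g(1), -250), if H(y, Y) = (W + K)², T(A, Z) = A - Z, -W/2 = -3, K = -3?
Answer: 321872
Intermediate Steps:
W = 6 (W = -2*(-3) = 6)
g(z) = -18 + z + z² (g(z) = (z² + z) - 18 = (z + z²) - 18 = -18 + z + z²)
H(y, Y) = 9 (H(y, Y) = (6 - 3)² = 3² = 9)
(H(-317, 481) + 321629) + T(g(1), -250) = (9 + 321629) + ((-18 + 1 + 1²) - 1*(-250)) = 321638 + ((-18 + 1 + 1) + 250) = 321638 + (-16 + 250) = 321638 + 234 = 321872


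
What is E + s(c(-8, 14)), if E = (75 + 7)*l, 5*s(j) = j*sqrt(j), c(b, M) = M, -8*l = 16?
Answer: -164 + 14*sqrt(14)/5 ≈ -153.52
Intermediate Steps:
l = -2 (l = -1/8*16 = -2)
s(j) = j**(3/2)/5 (s(j) = (j*sqrt(j))/5 = j**(3/2)/5)
E = -164 (E = (75 + 7)*(-2) = 82*(-2) = -164)
E + s(c(-8, 14)) = -164 + 14**(3/2)/5 = -164 + (14*sqrt(14))/5 = -164 + 14*sqrt(14)/5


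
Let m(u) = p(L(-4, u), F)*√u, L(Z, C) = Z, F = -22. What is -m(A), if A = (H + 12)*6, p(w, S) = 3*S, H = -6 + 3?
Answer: 198*√6 ≈ 485.00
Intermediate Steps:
H = -3
A = 54 (A = (-3 + 12)*6 = 9*6 = 54)
m(u) = -66*√u (m(u) = (3*(-22))*√u = -66*√u)
-m(A) = -(-66)*√54 = -(-66)*3*√6 = -(-198)*√6 = 198*√6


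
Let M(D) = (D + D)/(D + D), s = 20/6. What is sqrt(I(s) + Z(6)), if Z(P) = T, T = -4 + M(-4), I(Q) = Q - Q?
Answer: I*sqrt(3) ≈ 1.732*I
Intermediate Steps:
s = 10/3 (s = 20*(1/6) = 10/3 ≈ 3.3333)
M(D) = 1 (M(D) = (2*D)/((2*D)) = (2*D)*(1/(2*D)) = 1)
I(Q) = 0
T = -3 (T = -4 + 1 = -3)
Z(P) = -3
sqrt(I(s) + Z(6)) = sqrt(0 - 3) = sqrt(-3) = I*sqrt(3)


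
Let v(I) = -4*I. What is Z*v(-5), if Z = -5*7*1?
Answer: -700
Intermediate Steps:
Z = -35 (Z = -35*1 = -35)
Z*v(-5) = -(-140)*(-5) = -35*20 = -700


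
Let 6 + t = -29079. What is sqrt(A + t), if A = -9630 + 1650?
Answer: I*sqrt(37065) ≈ 192.52*I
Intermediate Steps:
t = -29085 (t = -6 - 29079 = -29085)
A = -7980
sqrt(A + t) = sqrt(-7980 - 29085) = sqrt(-37065) = I*sqrt(37065)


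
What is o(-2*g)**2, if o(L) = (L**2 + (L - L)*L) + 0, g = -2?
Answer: 256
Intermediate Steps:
o(L) = L**2 (o(L) = (L**2 + 0*L) + 0 = (L**2 + 0) + 0 = L**2 + 0 = L**2)
o(-2*g)**2 = ((-2*(-2))**2)**2 = (4**2)**2 = 16**2 = 256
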